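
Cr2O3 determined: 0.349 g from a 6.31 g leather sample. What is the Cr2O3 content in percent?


5.53%

Cr2O3% = 0.349 / 6.31 x 100
Cr2O3% = 5.53%


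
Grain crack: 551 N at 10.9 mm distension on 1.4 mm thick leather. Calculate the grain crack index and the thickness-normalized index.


Crack index = 50.6 N/mm
Normalized index = 36.1 N/mm per mm


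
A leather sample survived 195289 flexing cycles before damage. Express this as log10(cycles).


5.29

log10(195289) = 5.29


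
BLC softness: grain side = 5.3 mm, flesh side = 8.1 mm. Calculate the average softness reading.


6.70 mm

Average = (5.3 + 8.1) / 2
Average = 6.70 mm


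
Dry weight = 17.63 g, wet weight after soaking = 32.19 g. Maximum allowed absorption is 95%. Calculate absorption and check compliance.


WA = (32.19 - 17.63) / 17.63 x 100 = 82.6%
Maximum allowed: 95%
Compliant: Yes


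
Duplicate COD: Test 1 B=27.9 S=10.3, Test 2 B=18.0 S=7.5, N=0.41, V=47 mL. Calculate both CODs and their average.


COD1 = (27.9 - 10.3) x 0.41 x 8000 / 47 = 1228.3 mg/L
COD2 = (18.0 - 7.5) x 0.41 x 8000 / 47 = 732.8 mg/L
Average = (1228.3 + 732.8) / 2 = 980.6 mg/L


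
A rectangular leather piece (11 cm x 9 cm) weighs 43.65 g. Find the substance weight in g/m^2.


Area = 11 x 9 = 99 cm^2
SW = 43.65 / 99 x 10000 = 4409.1 g/m^2


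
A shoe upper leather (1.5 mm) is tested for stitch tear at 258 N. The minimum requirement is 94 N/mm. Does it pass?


STS = 172.0 N/mm
Passes: Yes


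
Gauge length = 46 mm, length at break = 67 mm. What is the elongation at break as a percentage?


45.7%

Extension = 67 - 46 = 21 mm
Elongation = 21 / 46 x 100 = 45.7%


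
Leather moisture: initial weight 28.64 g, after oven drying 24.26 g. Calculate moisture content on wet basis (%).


15.3%

Moisture = 28.64 - 24.26 = 4.38 g
MC = 4.38 / 28.64 x 100 = 15.3%


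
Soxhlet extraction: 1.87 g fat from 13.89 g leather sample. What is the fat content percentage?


Fat content = 1.87 / 13.89 x 100
Fat = 13.5%


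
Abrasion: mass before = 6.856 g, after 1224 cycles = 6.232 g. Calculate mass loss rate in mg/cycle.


0.510 mg/cycle


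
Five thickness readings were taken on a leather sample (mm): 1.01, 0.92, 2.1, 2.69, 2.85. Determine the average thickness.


Sum = 1.01 + 0.92 + 2.1 + 2.69 + 2.85 = 9.57
Average = 9.57 / 5 = 1.91 mm


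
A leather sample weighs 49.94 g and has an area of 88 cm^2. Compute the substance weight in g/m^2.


Substance weight = mass / area x 10000
SW = 49.94 / 88 x 10000
SW = 5675.0 g/m^2


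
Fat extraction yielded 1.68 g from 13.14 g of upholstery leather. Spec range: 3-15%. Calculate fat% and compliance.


Fat content = 12.8%
Compliant: Yes

Fat% = 1.68 / 13.14 x 100 = 12.8%
Spec range: 3-15%
Compliant: Yes


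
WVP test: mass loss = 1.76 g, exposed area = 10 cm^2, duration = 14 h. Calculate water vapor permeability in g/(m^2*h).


125.71 g/(m^2*h)


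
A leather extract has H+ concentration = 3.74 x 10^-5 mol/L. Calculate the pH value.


pH = -log10[H+]
pH = -log10(3.74 x 10^-5) = 4.43


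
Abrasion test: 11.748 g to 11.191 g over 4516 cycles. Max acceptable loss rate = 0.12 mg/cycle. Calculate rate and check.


Rate = 0.123 mg/cycle
Passes: No

Loss = 11.748 - 11.191 = 0.557 g
Rate = 0.557 g / 4516 cycles x 1000 = 0.123 mg/cycle
Max = 0.12 mg/cycle
Passes: No


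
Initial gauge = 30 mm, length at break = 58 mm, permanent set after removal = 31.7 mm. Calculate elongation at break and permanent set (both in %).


Elongation at break = (58 - 30) / 30 x 100 = 93.3%
Permanent set = (31.7 - 30) / 30 x 100 = 5.7%


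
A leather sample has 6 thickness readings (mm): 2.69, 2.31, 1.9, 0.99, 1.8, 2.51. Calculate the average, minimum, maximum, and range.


Average = 2.03 mm
Min = 0.99 mm
Max = 2.69 mm
Range = 1.70 mm

Sum = 12.20
Average = 12.20 / 6 = 2.03 mm
Minimum = 0.99 mm
Maximum = 2.69 mm
Range = 2.69 - 0.99 = 1.70 mm


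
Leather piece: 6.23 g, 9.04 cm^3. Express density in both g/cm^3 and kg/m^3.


0.689 g/cm^3
689 kg/m^3

Density = 6.23 / 9.04 = 0.689 g/cm^3
Convert: 0.689 x 1000 = 689 kg/m^3


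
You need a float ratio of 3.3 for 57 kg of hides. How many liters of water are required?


Water = hide weight x target ratio
Water = 57 x 3.3 = 188.1 L


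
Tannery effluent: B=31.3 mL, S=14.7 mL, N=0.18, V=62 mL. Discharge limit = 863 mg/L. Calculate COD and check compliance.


COD = (31.3 - 14.7) x 0.18 x 8000 / 62 = 385.5 mg/L
Limit: 863 mg/L
Compliant: Yes


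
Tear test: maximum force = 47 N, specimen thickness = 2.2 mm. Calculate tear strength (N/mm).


Tear strength = force / thickness
Tear = 47 / 2.2 = 21.4 N/mm


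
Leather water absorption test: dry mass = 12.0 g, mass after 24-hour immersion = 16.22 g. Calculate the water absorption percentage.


Water absorbed = 16.22 - 12.0 = 4.22 g
WA% = 4.22 / 12.0 x 100 = 35.2%


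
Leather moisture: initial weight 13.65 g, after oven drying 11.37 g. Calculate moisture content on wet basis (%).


Moisture = 13.65 - 11.37 = 2.28 g
MC = 2.28 / 13.65 x 100 = 16.7%


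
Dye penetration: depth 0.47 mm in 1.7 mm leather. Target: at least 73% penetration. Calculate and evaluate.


Penetration = 27.6%
Meets target: No


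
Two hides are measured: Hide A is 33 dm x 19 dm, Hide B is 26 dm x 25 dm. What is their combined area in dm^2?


1277 dm^2

Hide A area = 33 x 19 = 627 dm^2
Hide B area = 26 x 25 = 650 dm^2
Total = 627 + 650 = 1277 dm^2


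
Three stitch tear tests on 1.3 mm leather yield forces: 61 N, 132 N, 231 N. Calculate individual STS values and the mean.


STS1 = 61 / 1.3 = 46.9 N/mm
STS2 = 132 / 1.3 = 101.5 N/mm
STS3 = 231 / 1.3 = 177.7 N/mm
Mean = (46.9 + 101.5 + 177.7) / 3 = 108.7 N/mm


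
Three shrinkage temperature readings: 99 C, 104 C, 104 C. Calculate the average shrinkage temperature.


Average = (99 + 104 + 104) / 3
Average = 307 / 3 = 102.3 C


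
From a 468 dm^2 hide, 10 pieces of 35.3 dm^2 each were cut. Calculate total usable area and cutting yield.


Total usable = 10 x 35.3 = 353.0 dm^2
Yield = 353.0 / 468 x 100 = 75.4%


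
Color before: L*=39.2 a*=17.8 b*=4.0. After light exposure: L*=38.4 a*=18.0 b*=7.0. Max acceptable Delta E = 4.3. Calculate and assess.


Delta E = 3.11
Passes: Yes

dL = -0.8, da = 0.2, db = 3.0
dE = sqrt((-0.8)^2 + (0.2)^2 + (3.0)^2) = 3.11
Max = 4.3
Passes: Yes


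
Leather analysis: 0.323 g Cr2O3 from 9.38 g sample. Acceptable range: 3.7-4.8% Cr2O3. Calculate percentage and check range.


Cr2O3 = 3.44%
Within range: No

Cr2O3% = 0.323 / 9.38 x 100 = 3.44%
Acceptable range: 3.7 to 4.8%
Within range: No


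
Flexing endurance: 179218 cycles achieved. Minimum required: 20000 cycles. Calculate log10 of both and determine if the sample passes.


log10(179218) = 5.25
log10(20000) = 4.30
Passes: Yes


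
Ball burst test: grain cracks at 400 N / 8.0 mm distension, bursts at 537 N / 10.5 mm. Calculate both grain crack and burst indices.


Crack index = 50.0 N/mm
Burst index = 51.1 N/mm


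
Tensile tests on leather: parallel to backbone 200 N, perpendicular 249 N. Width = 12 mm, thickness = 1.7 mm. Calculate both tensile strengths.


Parallel = 9.80 N/mm^2
Perpendicular = 12.21 N/mm^2


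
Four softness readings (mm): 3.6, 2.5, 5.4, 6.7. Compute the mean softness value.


4.55 mm

Sum = 3.6 + 2.5 + 5.4 + 6.7
Mean = 18.2 / 4 = 4.55 mm


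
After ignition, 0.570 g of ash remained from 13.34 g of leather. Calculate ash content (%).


4.27%


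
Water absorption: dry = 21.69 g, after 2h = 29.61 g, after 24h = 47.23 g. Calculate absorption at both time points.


WA (2h) = (29.61 - 21.69) / 21.69 x 100 = 36.5%
WA (24h) = (47.23 - 21.69) / 21.69 x 100 = 117.8%


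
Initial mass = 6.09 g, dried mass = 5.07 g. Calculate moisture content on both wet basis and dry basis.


Moisture lost = 6.09 - 5.07 = 1.02 g
Wet basis MC = 1.02 / 6.09 x 100 = 16.7%
Dry basis MC = 1.02 / 5.07 x 100 = 20.1%


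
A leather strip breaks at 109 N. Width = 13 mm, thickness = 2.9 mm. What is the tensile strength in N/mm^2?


Cross-sectional area = 13 x 2.9 = 37.7 mm^2
Tensile strength = 109 / 37.7 = 2.89 N/mm^2


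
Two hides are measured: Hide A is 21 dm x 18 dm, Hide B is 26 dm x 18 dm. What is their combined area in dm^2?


Hide A area = 21 x 18 = 378 dm^2
Hide B area = 26 x 18 = 468 dm^2
Total = 378 + 468 = 846 dm^2


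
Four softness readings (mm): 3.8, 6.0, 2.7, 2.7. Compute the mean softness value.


Sum = 3.8 + 6.0 + 2.7 + 2.7
Mean = 15.2 / 4 = 3.80 mm


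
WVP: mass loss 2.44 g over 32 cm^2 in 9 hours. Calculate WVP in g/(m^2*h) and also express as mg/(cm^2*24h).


WVP = 2.44 / (32 x 9) x 10000 = 84.72 g/(m^2*h)
Mass loss in mg = 2.44 x 1000 = 2440 mg
Per cm^2 per 24h in mg: 2440 x 24 / (32 x 9) = 58560 / 288 = 203.33 mg/(cm^2*24h)


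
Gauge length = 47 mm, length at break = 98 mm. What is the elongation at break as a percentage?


108.5%

Extension = 98 - 47 = 51 mm
Elongation = 51 / 47 x 100 = 108.5%


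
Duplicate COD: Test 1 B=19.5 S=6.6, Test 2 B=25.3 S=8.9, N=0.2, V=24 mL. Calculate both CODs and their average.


COD1 = (19.5 - 6.6) x 0.2 x 8000 / 24 = 860.0 mg/L
COD2 = (25.3 - 8.9) x 0.2 x 8000 / 24 = 1093.3 mg/L
Average = (860.0 + 1093.3) / 2 = 976.7 mg/L


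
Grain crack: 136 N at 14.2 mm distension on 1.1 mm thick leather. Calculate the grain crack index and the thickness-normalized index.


Crack index = 9.6 N/mm
Normalized index = 8.7 N/mm per mm

Crack index = 136 / 14.2 = 9.6 N/mm
Normalized = 9.6 / 1.1 = 8.7 N/mm per mm


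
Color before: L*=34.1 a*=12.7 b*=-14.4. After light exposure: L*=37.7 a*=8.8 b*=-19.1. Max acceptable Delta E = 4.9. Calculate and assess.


Delta E = 7.09
Passes: No

dL = 3.6, da = -3.9, db = -4.7
dE = sqrt((3.6)^2 + (-3.9)^2 + (-4.7)^2) = 7.09
Max = 4.9
Passes: No


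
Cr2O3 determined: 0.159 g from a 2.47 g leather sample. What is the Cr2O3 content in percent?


Cr2O3% = 0.159 / 2.47 x 100
Cr2O3% = 6.44%


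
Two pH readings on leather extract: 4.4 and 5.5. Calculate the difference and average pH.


Difference = 1.1
Average pH = 4.95

Difference = |4.4 - 5.5| = 1.1
Average = (4.4 + 5.5) / 2 = 4.95


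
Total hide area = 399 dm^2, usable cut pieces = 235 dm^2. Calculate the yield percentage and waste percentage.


Yield = 58.9%
Waste = 41.1%

Yield = 235 / 399 x 100 = 58.9%
Waste = 399 - 235 = 164 dm^2
Waste% = 100 - 58.9 = 41.1%


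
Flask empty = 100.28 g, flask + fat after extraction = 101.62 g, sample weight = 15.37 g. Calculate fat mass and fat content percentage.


Fat mass = 1.34 g
Fat content = 8.7%


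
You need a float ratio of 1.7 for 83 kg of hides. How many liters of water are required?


141.1 L


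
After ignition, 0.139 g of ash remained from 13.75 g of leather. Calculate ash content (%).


1.01%

Ash% = 0.139 / 13.75 x 100
Ash% = 1.01%


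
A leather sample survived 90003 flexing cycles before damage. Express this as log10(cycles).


log10(90003) = 4.95


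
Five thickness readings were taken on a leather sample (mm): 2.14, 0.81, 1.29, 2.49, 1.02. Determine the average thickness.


1.55 mm

Sum = 2.14 + 0.81 + 1.29 + 2.49 + 1.02 = 7.75
Average = 7.75 / 5 = 1.55 mm


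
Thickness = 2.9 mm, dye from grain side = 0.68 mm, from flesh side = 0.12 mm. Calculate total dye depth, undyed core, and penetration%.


Total dyed = 0.80 mm
Undyed core = 2.10 mm
Penetration = 27.6%


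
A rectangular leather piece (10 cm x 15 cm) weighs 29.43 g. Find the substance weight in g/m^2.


1962.0 g/m^2


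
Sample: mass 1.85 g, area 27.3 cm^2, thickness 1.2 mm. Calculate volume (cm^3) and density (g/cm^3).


Volume = 3.276 cm^3
Density = 0.565 g/cm^3

Thickness in cm = 1.2 / 10 = 0.12 cm
Volume = 27.3 x 0.12 = 3.276 cm^3
Density = 1.85 / 3.276 = 0.565 g/cm^3


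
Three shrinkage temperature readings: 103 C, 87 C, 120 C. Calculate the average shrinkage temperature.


103.3 C

Average = (103 + 87 + 120) / 3
Average = 310 / 3 = 103.3 C


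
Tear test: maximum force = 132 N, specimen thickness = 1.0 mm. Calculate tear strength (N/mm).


Tear strength = force / thickness
Tear = 132 / 1.0 = 132.0 N/mm


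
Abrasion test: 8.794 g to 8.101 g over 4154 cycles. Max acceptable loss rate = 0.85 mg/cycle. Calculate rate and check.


Rate = 0.167 mg/cycle
Passes: Yes


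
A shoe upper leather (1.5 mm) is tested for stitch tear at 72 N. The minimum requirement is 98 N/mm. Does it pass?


STS = 72 / 1.5 = 48.0 N/mm
Minimum required: 98 N/mm
Passes: No


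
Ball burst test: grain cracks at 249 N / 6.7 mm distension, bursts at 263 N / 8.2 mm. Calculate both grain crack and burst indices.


Crack index = 37.2 N/mm
Burst index = 32.1 N/mm

Crack index = 249 / 6.7 = 37.2 N/mm
Burst index = 263 / 8.2 = 32.1 N/mm


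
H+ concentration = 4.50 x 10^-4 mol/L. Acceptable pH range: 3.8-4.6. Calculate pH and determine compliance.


pH = 3.35
Compliant: No

pH = -log10(4.50 x 10^-4) = 3.35
Range: 3.8 to 4.6
Compliant: No


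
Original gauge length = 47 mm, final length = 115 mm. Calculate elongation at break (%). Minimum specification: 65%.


Extension = 115 - 47 = 68 mm
Elongation = 68 / 47 x 100 = 144.7%
Minimum required: 65%
Meets specification: Yes


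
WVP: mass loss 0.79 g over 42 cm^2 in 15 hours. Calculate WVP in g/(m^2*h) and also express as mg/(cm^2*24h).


WVP = 0.79 / (42 x 15) x 10000 = 12.54 g/(m^2*h)
Mass loss in mg = 0.79 x 1000 = 790 mg
Per cm^2 per 24h in mg: 790 x 24 / (42 x 15) = 18960 / 630 = 30.10 mg/(cm^2*24h)


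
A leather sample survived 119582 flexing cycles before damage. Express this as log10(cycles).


5.08


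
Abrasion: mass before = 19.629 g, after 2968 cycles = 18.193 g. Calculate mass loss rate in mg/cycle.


Mass loss = 19.629 - 18.193 = 1.436 g
Rate = 1.436 / 2968 x 1000 = 0.484 mg/cycle


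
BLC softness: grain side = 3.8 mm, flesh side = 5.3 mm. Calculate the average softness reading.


4.55 mm


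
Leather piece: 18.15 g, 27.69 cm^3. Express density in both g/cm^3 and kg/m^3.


0.655 g/cm^3
655 kg/m^3


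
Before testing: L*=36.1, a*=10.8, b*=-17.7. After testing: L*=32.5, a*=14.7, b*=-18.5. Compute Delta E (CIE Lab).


dL = 32.5 - 36.1 = -3.6
da = 14.7 - 10.8 = 3.9
db = -18.5 - (-17.7) = -0.8
dE = sqrt((-3.6)^2 + (3.9)^2 + (-0.8)^2) = 5.37


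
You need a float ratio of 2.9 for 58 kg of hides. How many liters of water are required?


168.2 L

Water = hide weight x target ratio
Water = 58 x 2.9 = 168.2 L


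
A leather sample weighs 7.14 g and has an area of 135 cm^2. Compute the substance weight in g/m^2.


528.9 g/m^2


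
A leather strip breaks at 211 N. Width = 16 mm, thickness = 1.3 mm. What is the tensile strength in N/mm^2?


10.14 N/mm^2

Cross-sectional area = 16 x 1.3 = 20.8 mm^2
Tensile strength = 211 / 20.8 = 10.14 N/mm^2


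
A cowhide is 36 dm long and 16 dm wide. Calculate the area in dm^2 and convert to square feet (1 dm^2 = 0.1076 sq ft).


576 dm^2
61.98 sq ft


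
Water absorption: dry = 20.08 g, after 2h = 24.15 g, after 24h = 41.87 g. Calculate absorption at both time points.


WA (2h) = (24.15 - 20.08) / 20.08 x 100 = 20.3%
WA (24h) = (41.87 - 20.08) / 20.08 x 100 = 108.5%


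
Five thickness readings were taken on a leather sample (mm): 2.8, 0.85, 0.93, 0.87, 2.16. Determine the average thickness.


1.52 mm

Sum = 2.8 + 0.85 + 0.93 + 0.87 + 2.16 = 7.61
Average = 7.61 / 5 = 1.52 mm


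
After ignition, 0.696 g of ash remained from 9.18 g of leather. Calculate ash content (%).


7.58%


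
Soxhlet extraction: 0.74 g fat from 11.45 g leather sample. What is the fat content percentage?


Fat content = 0.74 / 11.45 x 100
Fat = 6.5%


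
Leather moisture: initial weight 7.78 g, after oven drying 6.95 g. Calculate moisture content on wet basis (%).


Moisture = 7.78 - 6.95 = 0.83 g
MC = 0.83 / 7.78 x 100 = 10.7%


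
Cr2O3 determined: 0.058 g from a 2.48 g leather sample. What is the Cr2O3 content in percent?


Cr2O3% = 0.058 / 2.48 x 100
Cr2O3% = 2.34%


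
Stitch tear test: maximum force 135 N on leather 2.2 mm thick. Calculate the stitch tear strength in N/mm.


61.4 N/mm

Stitch tear strength = force / thickness
STS = 135 / 2.2 = 61.4 N/mm


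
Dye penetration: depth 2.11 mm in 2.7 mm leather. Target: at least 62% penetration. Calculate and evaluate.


Penetration = 2.11 / 2.7 x 100 = 78.1%
Target: 62%
Meets target: Yes


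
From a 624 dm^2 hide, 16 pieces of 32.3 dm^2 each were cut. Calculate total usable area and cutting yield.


Usable area = 516.8 dm^2
Yield = 82.8%


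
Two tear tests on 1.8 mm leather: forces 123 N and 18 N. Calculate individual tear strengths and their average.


Tear 1 = 68.3 N/mm
Tear 2 = 10.0 N/mm
Average = 39.2 N/mm

Tear 1 = 123 / 1.8 = 68.3 N/mm
Tear 2 = 18 / 1.8 = 10.0 N/mm
Average = (68.3 + 10.0) / 2 = 39.2 N/mm


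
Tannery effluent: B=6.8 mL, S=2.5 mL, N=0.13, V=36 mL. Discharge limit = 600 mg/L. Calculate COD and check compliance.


COD = (6.8 - 2.5) x 0.13 x 8000 / 36 = 124.2 mg/L
Limit: 600 mg/L
Compliant: Yes


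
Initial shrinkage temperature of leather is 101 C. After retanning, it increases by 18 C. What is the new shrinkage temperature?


New Ts = 101 + 18 = 119 C


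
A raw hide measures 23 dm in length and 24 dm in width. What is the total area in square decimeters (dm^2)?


Area = length x width
Area = 23 x 24 = 552 dm^2


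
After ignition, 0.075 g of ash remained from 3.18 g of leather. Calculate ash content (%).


2.36%

Ash% = 0.075 / 3.18 x 100
Ash% = 2.36%


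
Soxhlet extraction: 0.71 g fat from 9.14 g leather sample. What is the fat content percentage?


7.8%


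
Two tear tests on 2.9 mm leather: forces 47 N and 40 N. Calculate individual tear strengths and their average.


Tear 1 = 47 / 2.9 = 16.2 N/mm
Tear 2 = 40 / 2.9 = 13.8 N/mm
Average = (16.2 + 13.8) / 2 = 15.0 N/mm


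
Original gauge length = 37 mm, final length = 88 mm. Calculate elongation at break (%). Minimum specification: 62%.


Elongation = 137.8%
Meets spec: Yes


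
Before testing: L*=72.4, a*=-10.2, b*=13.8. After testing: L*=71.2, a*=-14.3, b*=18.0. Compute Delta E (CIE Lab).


dL = 71.2 - 72.4 = -1.2
da = -14.3 - (-10.2) = -4.1
db = 18.0 - 13.8 = 4.2
dE = sqrt((-1.2)^2 + (-4.1)^2 + (4.2)^2) = 5.99


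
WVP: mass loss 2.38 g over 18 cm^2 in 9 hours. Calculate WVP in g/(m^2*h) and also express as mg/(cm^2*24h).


WVP = 2.38 / (18 x 9) x 10000 = 146.91 g/(m^2*h)
Mass loss in mg = 2.38 x 1000 = 2380 mg
Per cm^2 per 24h in mg: 2380 x 24 / (18 x 9) = 57120 / 162 = 352.59 mg/(cm^2*24h)


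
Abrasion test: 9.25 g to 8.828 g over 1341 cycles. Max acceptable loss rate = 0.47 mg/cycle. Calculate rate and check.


Rate = 0.315 mg/cycle
Passes: Yes

Loss = 9.25 - 8.828 = 0.422 g
Rate = 0.422 g / 1341 cycles x 1000 = 0.315 mg/cycle
Max = 0.47 mg/cycle
Passes: Yes


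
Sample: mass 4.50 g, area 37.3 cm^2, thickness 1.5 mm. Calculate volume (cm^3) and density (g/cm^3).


Volume = 5.595 cm^3
Density = 0.804 g/cm^3


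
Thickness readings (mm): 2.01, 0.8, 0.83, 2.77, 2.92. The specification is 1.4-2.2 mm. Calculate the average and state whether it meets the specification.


Average = 1.87 mm
Within specification: Yes

Sum = 9.33
Average = 9.33 / 5 = 1.87 mm
Specification range: 1.4 to 2.2 mm
Within spec: Yes


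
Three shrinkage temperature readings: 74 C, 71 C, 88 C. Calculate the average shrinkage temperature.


77.7 C

Average = (74 + 71 + 88) / 3
Average = 233 / 3 = 77.7 C


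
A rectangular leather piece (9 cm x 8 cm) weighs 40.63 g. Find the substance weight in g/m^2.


5643.1 g/m^2


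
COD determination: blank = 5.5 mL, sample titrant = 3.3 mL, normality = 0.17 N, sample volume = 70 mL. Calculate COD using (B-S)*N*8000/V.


42.7 mg/L


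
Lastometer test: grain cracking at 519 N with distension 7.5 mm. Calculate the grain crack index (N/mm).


Grain crack index = force / distension
Index = 519 / 7.5 = 69.2 N/mm


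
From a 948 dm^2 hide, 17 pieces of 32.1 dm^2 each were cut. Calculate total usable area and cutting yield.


Total usable = 17 x 32.1 = 545.7 dm^2
Yield = 545.7 / 948 x 100 = 57.6%


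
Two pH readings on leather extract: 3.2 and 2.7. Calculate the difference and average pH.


Difference = |3.2 - 2.7| = 0.5
Average = (3.2 + 2.7) / 2 = 2.95


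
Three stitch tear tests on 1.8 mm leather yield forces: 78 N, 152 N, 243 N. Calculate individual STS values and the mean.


STS1 = 78 / 1.8 = 43.3 N/mm
STS2 = 152 / 1.8 = 84.4 N/mm
STS3 = 243 / 1.8 = 135.0 N/mm
Mean = (43.3 + 84.4 + 135.0) / 3 = 87.6 N/mm


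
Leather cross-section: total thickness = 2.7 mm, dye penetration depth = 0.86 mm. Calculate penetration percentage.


31.9%


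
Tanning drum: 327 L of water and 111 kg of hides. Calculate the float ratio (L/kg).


2.9

Float ratio = water / hide weight
Ratio = 327 / 111 = 2.9


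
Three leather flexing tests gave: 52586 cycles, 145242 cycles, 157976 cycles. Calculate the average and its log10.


Average = 118601 cycles
log10 = 5.07

Average = (52586 + 145242 + 157976) / 3 = 118601 cycles
log10(118601) = 5.07


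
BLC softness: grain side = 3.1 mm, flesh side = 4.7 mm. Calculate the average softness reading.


3.90 mm

Average = (3.1 + 4.7) / 2
Average = 3.90 mm


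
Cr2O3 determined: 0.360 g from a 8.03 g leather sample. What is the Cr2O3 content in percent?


4.48%

Cr2O3% = 0.360 / 8.03 x 100
Cr2O3% = 4.48%


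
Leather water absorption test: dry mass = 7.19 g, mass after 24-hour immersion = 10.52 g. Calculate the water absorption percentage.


46.3%

Water absorbed = 10.52 - 7.19 = 3.33 g
WA% = 3.33 / 7.19 x 100 = 46.3%


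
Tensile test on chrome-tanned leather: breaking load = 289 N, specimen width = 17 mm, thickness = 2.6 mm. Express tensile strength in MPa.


6.54 MPa


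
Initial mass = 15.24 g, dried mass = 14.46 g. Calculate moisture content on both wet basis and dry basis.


Moisture lost = 15.24 - 14.46 = 0.78 g
Wet basis MC = 0.78 / 15.24 x 100 = 5.1%
Dry basis MC = 0.78 / 14.46 x 100 = 5.4%


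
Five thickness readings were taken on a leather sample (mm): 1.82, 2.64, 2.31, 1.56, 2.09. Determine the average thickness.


2.08 mm

Sum = 1.82 + 2.64 + 2.31 + 1.56 + 2.09 = 10.42
Average = 10.42 / 5 = 2.08 mm


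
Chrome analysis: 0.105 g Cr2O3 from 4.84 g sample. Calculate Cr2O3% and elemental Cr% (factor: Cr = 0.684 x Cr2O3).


Cr2O3 = 2.17%
Cr = 1.48%

Cr2O3% = 0.105 / 4.84 x 100 = 2.17%
Cr% = 2.17 x 0.684 = 1.48%


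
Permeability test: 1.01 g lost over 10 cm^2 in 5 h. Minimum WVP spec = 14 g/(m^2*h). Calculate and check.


WVP = 202.00 g/(m^2*h)
Meets specification: Yes


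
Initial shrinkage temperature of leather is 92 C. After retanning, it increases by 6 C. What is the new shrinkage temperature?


98 C


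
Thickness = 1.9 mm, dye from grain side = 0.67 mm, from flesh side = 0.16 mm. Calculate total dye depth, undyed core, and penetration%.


Total dyed = 0.83 mm
Undyed core = 1.07 mm
Penetration = 43.7%

Total dyed = 0.67 + 0.16 = 0.83 mm
Undyed core = 1.9 - 0.83 = 1.07 mm
Penetration = 0.83 / 1.9 x 100 = 43.7%


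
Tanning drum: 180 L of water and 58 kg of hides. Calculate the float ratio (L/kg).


3.1

Float ratio = water / hide weight
Ratio = 180 / 58 = 3.1


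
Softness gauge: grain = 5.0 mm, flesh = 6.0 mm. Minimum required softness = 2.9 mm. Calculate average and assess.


Average = (5.0 + 6.0) / 2 = 5.50 mm
Minimum = 2.9 mm
Meets requirement: Yes


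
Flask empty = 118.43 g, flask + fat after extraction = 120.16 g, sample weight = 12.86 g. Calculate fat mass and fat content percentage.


Fat mass = 120.16 - 118.43 = 1.73 g
Fat% = 1.73 / 12.86 x 100 = 13.5%


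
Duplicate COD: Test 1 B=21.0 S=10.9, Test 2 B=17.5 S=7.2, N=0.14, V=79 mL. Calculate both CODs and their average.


COD1 = 143.2 mg/L
COD2 = 146.0 mg/L
Average = 144.6 mg/L

COD1 = (21.0 - 10.9) x 0.14 x 8000 / 79 = 143.2 mg/L
COD2 = (17.5 - 7.2) x 0.14 x 8000 / 79 = 146.0 mg/L
Average = (143.2 + 146.0) / 2 = 144.6 mg/L


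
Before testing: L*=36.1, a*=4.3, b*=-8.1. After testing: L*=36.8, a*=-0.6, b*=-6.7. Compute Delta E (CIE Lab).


dL = 36.8 - 36.1 = 0.7
da = -0.6 - 4.3 = -4.9
db = -6.7 - (-8.1) = 1.4
dE = sqrt((0.7)^2 + (-4.9)^2 + (1.4)^2) = 5.14


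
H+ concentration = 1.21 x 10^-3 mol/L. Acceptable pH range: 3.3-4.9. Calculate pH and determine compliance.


pH = -log10(1.21 x 10^-3) = 2.92
Range: 3.3 to 4.9
Compliant: No


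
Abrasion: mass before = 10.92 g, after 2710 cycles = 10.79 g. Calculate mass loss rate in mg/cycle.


Mass loss = 10.92 - 10.79 = 0.130 g
Rate = 0.130 / 2710 x 1000 = 0.048 mg/cycle


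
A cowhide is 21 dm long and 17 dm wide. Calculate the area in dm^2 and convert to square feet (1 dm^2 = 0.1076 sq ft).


Area = 21 x 17 = 357 dm^2
Conversion: 357 x 0.1076 = 38.41 sq ft


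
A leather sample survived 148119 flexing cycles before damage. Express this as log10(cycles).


log10(148119) = 5.17


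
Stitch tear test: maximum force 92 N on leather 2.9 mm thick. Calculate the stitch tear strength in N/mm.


31.7 N/mm


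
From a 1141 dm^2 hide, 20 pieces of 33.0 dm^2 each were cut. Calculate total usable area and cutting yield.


Usable area = 660.0 dm^2
Yield = 57.8%

Total usable = 20 x 33.0 = 660.0 dm^2
Yield = 660.0 / 1141 x 100 = 57.8%


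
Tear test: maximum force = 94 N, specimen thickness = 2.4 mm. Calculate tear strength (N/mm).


Tear strength = force / thickness
Tear = 94 / 2.4 = 39.2 N/mm


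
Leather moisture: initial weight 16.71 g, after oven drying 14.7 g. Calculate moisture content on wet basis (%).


12.0%

Moisture = 16.71 - 14.7 = 2.01 g
MC = 2.01 / 16.71 x 100 = 12.0%


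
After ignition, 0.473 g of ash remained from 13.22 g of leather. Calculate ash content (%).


Ash% = 0.473 / 13.22 x 100
Ash% = 3.58%


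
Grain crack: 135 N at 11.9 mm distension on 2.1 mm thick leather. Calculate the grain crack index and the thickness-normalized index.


Crack index = 11.3 N/mm
Normalized index = 5.4 N/mm per mm

Crack index = 135 / 11.9 = 11.3 N/mm
Normalized = 11.3 / 2.1 = 5.4 N/mm per mm


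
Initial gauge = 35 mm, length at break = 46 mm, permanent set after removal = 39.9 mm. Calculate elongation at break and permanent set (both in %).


Elongation at break = (46 - 35) / 35 x 100 = 31.4%
Permanent set = (39.9 - 35) / 35 x 100 = 14.0%


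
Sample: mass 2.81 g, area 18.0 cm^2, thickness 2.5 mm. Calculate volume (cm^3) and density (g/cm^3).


Volume = 4.500 cm^3
Density = 0.624 g/cm^3


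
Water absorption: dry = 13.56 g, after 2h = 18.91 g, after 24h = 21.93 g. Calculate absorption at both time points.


WA (2h) = (18.91 - 13.56) / 13.56 x 100 = 39.5%
WA (24h) = (21.93 - 13.56) / 13.56 x 100 = 61.7%


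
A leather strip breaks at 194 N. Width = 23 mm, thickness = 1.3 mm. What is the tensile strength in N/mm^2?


Cross-sectional area = 23 x 1.3 = 29.9 mm^2
Tensile strength = 194 / 29.9 = 6.49 N/mm^2


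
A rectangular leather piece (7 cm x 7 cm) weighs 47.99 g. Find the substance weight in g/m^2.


Area = 7 x 7 = 49 cm^2
SW = 47.99 / 49 x 10000 = 9793.9 g/m^2


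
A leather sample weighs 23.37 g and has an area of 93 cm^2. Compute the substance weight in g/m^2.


Substance weight = mass / area x 10000
SW = 23.37 / 93 x 10000
SW = 2512.9 g/m^2


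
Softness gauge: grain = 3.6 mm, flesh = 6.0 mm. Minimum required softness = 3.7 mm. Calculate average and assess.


Average = (3.6 + 6.0) / 2 = 4.80 mm
Minimum = 3.7 mm
Meets requirement: Yes


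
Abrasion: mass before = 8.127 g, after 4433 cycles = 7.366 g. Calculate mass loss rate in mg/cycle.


0.172 mg/cycle


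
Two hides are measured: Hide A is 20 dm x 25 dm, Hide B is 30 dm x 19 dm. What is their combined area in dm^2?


1070 dm^2


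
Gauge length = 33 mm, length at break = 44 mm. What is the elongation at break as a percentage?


Extension = 44 - 33 = 11 mm
Elongation = 11 / 33 x 100 = 33.3%


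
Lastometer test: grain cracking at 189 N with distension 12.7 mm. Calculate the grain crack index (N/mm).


14.9 N/mm


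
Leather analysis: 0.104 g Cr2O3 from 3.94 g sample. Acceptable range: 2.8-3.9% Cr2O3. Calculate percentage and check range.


Cr2O3 = 2.64%
Within range: No

Cr2O3% = 0.104 / 3.94 x 100 = 2.64%
Acceptable range: 2.8 to 3.9%
Within range: No


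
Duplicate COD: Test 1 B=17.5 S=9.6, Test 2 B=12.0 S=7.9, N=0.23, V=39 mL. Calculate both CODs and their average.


COD1 = 372.7 mg/L
COD2 = 193.4 mg/L
Average = 283.1 mg/L


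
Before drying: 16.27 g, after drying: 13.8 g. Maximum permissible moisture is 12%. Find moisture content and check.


Moisture content = 15.2%
Acceptable: No

MC = (16.27 - 13.8) / 16.27 x 100 = 15.2%
Maximum: 12%
Acceptable: No


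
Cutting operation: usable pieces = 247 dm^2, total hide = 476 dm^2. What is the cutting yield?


51.9%


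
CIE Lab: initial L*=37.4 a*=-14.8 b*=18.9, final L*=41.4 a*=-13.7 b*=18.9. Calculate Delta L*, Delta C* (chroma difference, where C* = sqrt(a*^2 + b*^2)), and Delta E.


Delta L* = 41.4 - 37.4 = 4.0
C1* = sqrt((-14.8)^2 + (18.9)^2) = 24.005
C2* = sqrt((-13.7)^2 + (18.9)^2) = 23.343
Delta C* = 23.343 - 24.005 = -0.66
Delta E = sqrt((4.0)^2 + (1.1)^2 + (0.0)^2) = 4.15


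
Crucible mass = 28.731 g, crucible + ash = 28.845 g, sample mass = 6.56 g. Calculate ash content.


Ash mass = 28.845 - 28.731 = 0.114 g
Ash% = 0.114 / 6.56 x 100 = 1.74%


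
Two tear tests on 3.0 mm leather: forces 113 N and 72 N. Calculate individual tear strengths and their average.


Tear 1 = 37.7 N/mm
Tear 2 = 24.0 N/mm
Average = 30.9 N/mm


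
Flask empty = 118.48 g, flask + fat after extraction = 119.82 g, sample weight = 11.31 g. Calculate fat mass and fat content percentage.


Fat mass = 1.34 g
Fat content = 11.8%

Fat mass = 119.82 - 118.48 = 1.34 g
Fat% = 1.34 / 11.31 x 100 = 11.8%


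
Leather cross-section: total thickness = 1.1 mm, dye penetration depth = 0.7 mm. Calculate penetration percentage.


Penetration% = 0.7 / 1.1 x 100
Penetration = 63.6%


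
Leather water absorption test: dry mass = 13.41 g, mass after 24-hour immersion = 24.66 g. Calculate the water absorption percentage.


Water absorbed = 24.66 - 13.41 = 11.25 g
WA% = 11.25 / 13.41 x 100 = 83.9%


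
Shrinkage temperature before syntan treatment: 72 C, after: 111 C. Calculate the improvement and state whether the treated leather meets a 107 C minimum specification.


Improvement = 111 - 72 = 39 C
Spec check: 111 C >= 107 C? Yes


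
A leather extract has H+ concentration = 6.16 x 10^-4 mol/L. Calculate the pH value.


pH = -log10[H+]
pH = -log10(6.16 x 10^-4) = 3.21


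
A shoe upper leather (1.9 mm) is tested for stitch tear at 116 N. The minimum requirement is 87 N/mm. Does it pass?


STS = 61.1 N/mm
Passes: No


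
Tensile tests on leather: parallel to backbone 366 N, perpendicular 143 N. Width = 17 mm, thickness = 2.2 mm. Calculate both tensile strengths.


Parallel = 9.79 N/mm^2
Perpendicular = 3.82 N/mm^2

Area = 17 x 2.2 = 37.4 mm^2
TS (parallel) = 366 / 37.4 = 9.79 N/mm^2
TS (perpendicular) = 143 / 37.4 = 3.82 N/mm^2


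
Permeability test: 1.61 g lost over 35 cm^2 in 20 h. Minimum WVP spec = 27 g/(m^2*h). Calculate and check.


WVP = 1.61 / (35 x 20) x 10000 = 23.00 g/(m^2*h)
Minimum: 27 g/(m^2*h)
Meets spec: No


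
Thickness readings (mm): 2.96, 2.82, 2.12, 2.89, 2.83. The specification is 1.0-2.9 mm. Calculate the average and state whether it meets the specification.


Sum = 13.62
Average = 13.62 / 5 = 2.72 mm
Specification range: 1.0 to 2.9 mm
Within spec: Yes


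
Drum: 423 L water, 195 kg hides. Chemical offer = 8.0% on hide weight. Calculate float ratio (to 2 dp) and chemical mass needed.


Float ratio = 2.17
Chemical needed = 15.6 kg


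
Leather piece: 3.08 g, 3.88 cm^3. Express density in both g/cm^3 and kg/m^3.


0.794 g/cm^3
794 kg/m^3

Density = 3.08 / 3.88 = 0.794 g/cm^3
Convert: 0.794 x 1000 = 794 kg/m^3


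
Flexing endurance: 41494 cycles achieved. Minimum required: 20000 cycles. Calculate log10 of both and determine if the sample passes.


log10(41494) = 4.62
log10(20000) = 4.30
Passes: Yes


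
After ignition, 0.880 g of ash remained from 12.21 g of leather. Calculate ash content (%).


7.21%


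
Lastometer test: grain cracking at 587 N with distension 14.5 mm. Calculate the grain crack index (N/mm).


40.5 N/mm


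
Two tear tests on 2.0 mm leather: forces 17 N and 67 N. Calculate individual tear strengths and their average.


Tear 1 = 8.5 N/mm
Tear 2 = 33.5 N/mm
Average = 21.0 N/mm


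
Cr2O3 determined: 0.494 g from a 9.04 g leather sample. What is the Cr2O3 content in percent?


5.46%


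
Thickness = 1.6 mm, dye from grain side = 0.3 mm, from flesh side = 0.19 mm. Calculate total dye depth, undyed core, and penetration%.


Total dyed = 0.49 mm
Undyed core = 1.11 mm
Penetration = 30.6%


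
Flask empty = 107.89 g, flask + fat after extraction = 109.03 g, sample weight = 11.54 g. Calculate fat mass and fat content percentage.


Fat mass = 1.14 g
Fat content = 9.9%


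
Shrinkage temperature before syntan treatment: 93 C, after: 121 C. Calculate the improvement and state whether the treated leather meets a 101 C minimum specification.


Improvement = 121 - 93 = 28 C
Spec check: 121 C >= 101 C? Yes


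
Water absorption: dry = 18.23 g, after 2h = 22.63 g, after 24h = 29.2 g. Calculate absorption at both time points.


WA (2h) = (22.63 - 18.23) / 18.23 x 100 = 24.1%
WA (24h) = (29.2 - 18.23) / 18.23 x 100 = 60.2%


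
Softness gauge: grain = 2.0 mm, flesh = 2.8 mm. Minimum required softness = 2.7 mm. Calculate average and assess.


Average softness = 2.40 mm
Meets requirement: No

Average = (2.0 + 2.8) / 2 = 2.40 mm
Minimum = 2.7 mm
Meets requirement: No


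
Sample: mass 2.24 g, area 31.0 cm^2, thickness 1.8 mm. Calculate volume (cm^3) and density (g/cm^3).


Volume = 5.580 cm^3
Density = 0.401 g/cm^3

Thickness in cm = 1.8 / 10 = 0.18 cm
Volume = 31.0 x 0.18 = 5.580 cm^3
Density = 2.24 / 5.580 = 0.401 g/cm^3


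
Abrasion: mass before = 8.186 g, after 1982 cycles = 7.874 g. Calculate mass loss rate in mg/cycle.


Mass loss = 8.186 - 7.874 = 0.312 g
Rate = 0.312 / 1982 x 1000 = 0.157 mg/cycle


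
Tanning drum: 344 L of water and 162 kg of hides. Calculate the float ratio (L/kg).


2.1

Float ratio = water / hide weight
Ratio = 344 / 162 = 2.1


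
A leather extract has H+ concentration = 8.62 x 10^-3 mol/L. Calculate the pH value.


pH = 2.06


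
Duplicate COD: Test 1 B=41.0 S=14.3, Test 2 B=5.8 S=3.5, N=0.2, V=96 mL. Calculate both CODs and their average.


COD1 = 445.0 mg/L
COD2 = 38.3 mg/L
Average = 241.7 mg/L

COD1 = (41.0 - 14.3) x 0.2 x 8000 / 96 = 445.0 mg/L
COD2 = (5.8 - 3.5) x 0.2 x 8000 / 96 = 38.3 mg/L
Average = (445.0 + 38.3) / 2 = 241.7 mg/L


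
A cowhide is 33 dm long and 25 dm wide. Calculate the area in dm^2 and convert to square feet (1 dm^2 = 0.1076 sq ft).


Area = 33 x 25 = 825 dm^2
Conversion: 825 x 0.1076 = 88.77 sq ft


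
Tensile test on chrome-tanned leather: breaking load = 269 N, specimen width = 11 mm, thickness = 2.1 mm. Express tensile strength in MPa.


Cross-section = 11 x 2.1 = 23.1 mm^2
TS = 269 / 23.1 = 11.65 MPa
(1 N/mm^2 = 1 MPa)


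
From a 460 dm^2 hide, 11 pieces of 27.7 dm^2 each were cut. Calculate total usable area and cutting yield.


Total usable = 11 x 27.7 = 304.7 dm^2
Yield = 304.7 / 460 x 100 = 66.2%


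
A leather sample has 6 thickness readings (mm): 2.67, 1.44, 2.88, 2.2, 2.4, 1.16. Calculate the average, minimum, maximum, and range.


Average = 2.13 mm
Min = 1.16 mm
Max = 2.88 mm
Range = 1.72 mm

Sum = 12.75
Average = 12.75 / 6 = 2.13 mm
Minimum = 1.16 mm
Maximum = 2.88 mm
Range = 2.88 - 1.16 = 1.72 mm


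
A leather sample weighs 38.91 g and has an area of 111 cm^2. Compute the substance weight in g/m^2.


Substance weight = mass / area x 10000
SW = 38.91 / 111 x 10000
SW = 3505.4 g/m^2


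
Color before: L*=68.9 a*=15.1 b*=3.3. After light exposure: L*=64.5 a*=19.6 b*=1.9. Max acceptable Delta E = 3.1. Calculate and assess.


Delta E = 6.45
Passes: No

dL = -4.4, da = 4.5, db = -1.4
dE = sqrt((-4.4)^2 + (4.5)^2 + (-1.4)^2) = 6.45
Max = 3.1
Passes: No


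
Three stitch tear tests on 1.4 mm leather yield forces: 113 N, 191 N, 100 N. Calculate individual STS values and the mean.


STS1 = 113 / 1.4 = 80.7 N/mm
STS2 = 191 / 1.4 = 136.4 N/mm
STS3 = 100 / 1.4 = 71.4 N/mm
Mean = (80.7 + 136.4 + 71.4) / 3 = 96.2 N/mm


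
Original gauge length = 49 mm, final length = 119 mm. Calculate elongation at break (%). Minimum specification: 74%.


Elongation = 142.9%
Meets spec: Yes

Extension = 119 - 49 = 70 mm
Elongation = 70 / 49 x 100 = 142.9%
Minimum required: 74%
Meets specification: Yes


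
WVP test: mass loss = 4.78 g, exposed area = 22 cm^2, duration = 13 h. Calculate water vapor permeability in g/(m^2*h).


WVP = mass_loss / (area x time) x 10000
WVP = 4.78 / (22 x 13) x 10000
WVP = 4.78 / 286 x 10000 = 167.13 g/(m^2*h)


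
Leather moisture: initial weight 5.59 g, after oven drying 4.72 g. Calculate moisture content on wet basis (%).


15.6%

Moisture = 5.59 - 4.72 = 0.87 g
MC = 0.87 / 5.59 x 100 = 15.6%


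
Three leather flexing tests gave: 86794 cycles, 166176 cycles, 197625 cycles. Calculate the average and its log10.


Average = (86794 + 166176 + 197625) / 3 = 150198 cycles
log10(150198) = 5.18


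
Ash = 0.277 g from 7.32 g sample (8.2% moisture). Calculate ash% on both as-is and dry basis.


As-is ash% = 0.277 / 7.32 x 100 = 3.78%
Dry mass = 7.32 x (100 - 8.2) / 100 = 6.71976 g
Dry-basis ash% = 0.277 / 6.71976 x 100 = 4.12%


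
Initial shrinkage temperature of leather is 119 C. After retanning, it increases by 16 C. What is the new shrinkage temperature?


New Ts = 119 + 16 = 135 C


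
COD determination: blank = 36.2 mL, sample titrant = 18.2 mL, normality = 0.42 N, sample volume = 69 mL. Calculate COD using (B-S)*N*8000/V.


COD = (36.2 - 18.2) x 0.42 x 8000 / 69
COD = 18.0 x 0.42 x 8000 / 69
COD = 876.5 mg/L


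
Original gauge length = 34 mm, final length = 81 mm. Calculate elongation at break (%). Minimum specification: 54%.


Elongation = 138.2%
Meets spec: Yes


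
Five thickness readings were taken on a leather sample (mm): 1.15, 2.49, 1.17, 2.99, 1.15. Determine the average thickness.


1.79 mm

Sum = 1.15 + 2.49 + 1.17 + 2.99 + 1.15 = 8.95
Average = 8.95 / 5 = 1.79 mm


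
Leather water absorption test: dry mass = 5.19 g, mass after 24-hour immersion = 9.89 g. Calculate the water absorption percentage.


90.6%


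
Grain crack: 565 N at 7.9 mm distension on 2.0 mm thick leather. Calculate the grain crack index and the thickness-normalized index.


Crack index = 71.5 N/mm
Normalized index = 35.8 N/mm per mm


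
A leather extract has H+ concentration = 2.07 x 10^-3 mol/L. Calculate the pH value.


pH = 2.68

pH = -log10[H+]
pH = -log10(2.07 x 10^-3) = 2.68


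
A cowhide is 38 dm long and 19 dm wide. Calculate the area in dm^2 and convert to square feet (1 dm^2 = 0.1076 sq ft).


Area = 38 x 19 = 722 dm^2
Conversion: 722 x 0.1076 = 77.69 sq ft


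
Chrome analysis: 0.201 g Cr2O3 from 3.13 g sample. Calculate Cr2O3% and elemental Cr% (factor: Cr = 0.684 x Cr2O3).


Cr2O3% = 0.201 / 3.13 x 100 = 6.42%
Cr% = 6.42 x 0.684 = 4.39%
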